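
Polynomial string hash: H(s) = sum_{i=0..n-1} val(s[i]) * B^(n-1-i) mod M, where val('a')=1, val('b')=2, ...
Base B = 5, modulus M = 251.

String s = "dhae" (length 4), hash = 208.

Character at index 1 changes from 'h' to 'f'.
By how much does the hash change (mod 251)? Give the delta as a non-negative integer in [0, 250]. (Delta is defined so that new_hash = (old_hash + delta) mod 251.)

Answer: 201

Derivation:
Delta formula: (val(new) - val(old)) * B^(n-1-k) mod M
  val('f') - val('h') = 6 - 8 = -2
  B^(n-1-k) = 5^2 mod 251 = 25
  Delta = -2 * 25 mod 251 = 201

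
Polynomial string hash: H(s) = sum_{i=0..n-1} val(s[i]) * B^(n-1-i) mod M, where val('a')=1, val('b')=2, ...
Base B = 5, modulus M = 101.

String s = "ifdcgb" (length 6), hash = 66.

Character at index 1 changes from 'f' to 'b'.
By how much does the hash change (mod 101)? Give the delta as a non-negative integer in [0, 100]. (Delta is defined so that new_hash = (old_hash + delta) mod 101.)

Answer: 25

Derivation:
Delta formula: (val(new) - val(old)) * B^(n-1-k) mod M
  val('b') - val('f') = 2 - 6 = -4
  B^(n-1-k) = 5^4 mod 101 = 19
  Delta = -4 * 19 mod 101 = 25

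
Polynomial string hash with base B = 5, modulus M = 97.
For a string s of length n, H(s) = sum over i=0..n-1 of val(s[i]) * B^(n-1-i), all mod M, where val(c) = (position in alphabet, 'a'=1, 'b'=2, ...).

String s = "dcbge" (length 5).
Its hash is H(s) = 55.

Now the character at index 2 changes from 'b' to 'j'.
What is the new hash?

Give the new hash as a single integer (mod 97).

val('b') = 2, val('j') = 10
Position k = 2, exponent = n-1-k = 2
B^2 mod M = 5^2 mod 97 = 25
Delta = (10 - 2) * 25 mod 97 = 6
New hash = (55 + 6) mod 97 = 61

Answer: 61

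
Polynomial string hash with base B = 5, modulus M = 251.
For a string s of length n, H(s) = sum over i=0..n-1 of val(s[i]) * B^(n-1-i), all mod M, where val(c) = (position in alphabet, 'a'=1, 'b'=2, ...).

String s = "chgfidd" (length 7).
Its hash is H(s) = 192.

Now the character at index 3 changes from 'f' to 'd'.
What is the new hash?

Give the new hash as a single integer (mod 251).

Answer: 193

Derivation:
val('f') = 6, val('d') = 4
Position k = 3, exponent = n-1-k = 3
B^3 mod M = 5^3 mod 251 = 125
Delta = (4 - 6) * 125 mod 251 = 1
New hash = (192 + 1) mod 251 = 193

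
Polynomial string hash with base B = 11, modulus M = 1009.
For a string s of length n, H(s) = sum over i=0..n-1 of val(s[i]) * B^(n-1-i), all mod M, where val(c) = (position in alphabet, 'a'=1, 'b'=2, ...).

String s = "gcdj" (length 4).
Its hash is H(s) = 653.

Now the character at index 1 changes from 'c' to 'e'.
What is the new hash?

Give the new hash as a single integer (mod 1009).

val('c') = 3, val('e') = 5
Position k = 1, exponent = n-1-k = 2
B^2 mod M = 11^2 mod 1009 = 121
Delta = (5 - 3) * 121 mod 1009 = 242
New hash = (653 + 242) mod 1009 = 895

Answer: 895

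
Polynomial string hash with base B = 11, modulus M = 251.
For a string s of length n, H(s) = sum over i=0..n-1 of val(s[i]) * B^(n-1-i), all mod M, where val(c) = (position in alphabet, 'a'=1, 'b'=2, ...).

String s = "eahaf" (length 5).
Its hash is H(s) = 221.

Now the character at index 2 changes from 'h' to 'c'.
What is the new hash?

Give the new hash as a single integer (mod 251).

val('h') = 8, val('c') = 3
Position k = 2, exponent = n-1-k = 2
B^2 mod M = 11^2 mod 251 = 121
Delta = (3 - 8) * 121 mod 251 = 148
New hash = (221 + 148) mod 251 = 118

Answer: 118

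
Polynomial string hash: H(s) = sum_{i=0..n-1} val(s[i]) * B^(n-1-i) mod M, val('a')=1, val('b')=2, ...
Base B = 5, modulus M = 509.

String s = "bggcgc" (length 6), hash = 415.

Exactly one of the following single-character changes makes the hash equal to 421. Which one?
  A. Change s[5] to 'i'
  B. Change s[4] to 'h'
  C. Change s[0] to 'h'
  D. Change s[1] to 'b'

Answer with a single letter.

Option A: s[5]='c'->'i', delta=(9-3)*5^0 mod 509 = 6, hash=415+6 mod 509 = 421 <-- target
Option B: s[4]='g'->'h', delta=(8-7)*5^1 mod 509 = 5, hash=415+5 mod 509 = 420
Option C: s[0]='b'->'h', delta=(8-2)*5^5 mod 509 = 426, hash=415+426 mod 509 = 332
Option D: s[1]='g'->'b', delta=(2-7)*5^4 mod 509 = 438, hash=415+438 mod 509 = 344

Answer: A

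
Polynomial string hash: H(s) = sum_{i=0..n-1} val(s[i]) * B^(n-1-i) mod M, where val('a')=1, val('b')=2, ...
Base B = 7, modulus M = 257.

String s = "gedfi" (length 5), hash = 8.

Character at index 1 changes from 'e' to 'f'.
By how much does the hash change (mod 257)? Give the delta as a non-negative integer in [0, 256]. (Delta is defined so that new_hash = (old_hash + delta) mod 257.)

Delta formula: (val(new) - val(old)) * B^(n-1-k) mod M
  val('f') - val('e') = 6 - 5 = 1
  B^(n-1-k) = 7^3 mod 257 = 86
  Delta = 1 * 86 mod 257 = 86

Answer: 86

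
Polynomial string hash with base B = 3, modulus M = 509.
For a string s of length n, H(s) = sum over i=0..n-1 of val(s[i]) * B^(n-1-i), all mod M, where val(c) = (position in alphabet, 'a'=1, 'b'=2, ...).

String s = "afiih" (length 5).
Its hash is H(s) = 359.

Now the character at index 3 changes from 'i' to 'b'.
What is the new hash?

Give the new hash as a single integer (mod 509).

val('i') = 9, val('b') = 2
Position k = 3, exponent = n-1-k = 1
B^1 mod M = 3^1 mod 509 = 3
Delta = (2 - 9) * 3 mod 509 = 488
New hash = (359 + 488) mod 509 = 338

Answer: 338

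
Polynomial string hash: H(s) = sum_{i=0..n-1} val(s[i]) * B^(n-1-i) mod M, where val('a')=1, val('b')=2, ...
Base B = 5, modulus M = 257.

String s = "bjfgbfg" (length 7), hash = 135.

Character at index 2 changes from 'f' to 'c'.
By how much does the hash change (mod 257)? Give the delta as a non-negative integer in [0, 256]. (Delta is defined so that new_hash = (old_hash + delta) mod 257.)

Answer: 181

Derivation:
Delta formula: (val(new) - val(old)) * B^(n-1-k) mod M
  val('c') - val('f') = 3 - 6 = -3
  B^(n-1-k) = 5^4 mod 257 = 111
  Delta = -3 * 111 mod 257 = 181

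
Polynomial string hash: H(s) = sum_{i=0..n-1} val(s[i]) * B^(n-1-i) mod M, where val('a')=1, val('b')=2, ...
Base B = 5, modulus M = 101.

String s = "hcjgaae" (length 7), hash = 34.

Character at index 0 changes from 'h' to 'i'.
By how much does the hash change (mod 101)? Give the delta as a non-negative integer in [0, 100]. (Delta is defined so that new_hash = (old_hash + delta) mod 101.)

Delta formula: (val(new) - val(old)) * B^(n-1-k) mod M
  val('i') - val('h') = 9 - 8 = 1
  B^(n-1-k) = 5^6 mod 101 = 71
  Delta = 1 * 71 mod 101 = 71

Answer: 71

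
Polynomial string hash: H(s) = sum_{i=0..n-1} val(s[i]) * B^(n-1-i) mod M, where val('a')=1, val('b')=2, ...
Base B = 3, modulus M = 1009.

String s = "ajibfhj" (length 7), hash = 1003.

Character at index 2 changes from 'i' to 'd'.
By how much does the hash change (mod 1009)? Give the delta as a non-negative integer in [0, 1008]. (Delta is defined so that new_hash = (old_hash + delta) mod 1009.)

Answer: 604

Derivation:
Delta formula: (val(new) - val(old)) * B^(n-1-k) mod M
  val('d') - val('i') = 4 - 9 = -5
  B^(n-1-k) = 3^4 mod 1009 = 81
  Delta = -5 * 81 mod 1009 = 604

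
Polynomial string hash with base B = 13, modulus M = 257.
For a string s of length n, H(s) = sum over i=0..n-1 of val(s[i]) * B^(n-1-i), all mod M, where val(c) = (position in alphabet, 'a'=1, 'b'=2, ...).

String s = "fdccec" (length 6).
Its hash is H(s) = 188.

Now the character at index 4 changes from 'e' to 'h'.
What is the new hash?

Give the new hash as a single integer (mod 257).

Answer: 227

Derivation:
val('e') = 5, val('h') = 8
Position k = 4, exponent = n-1-k = 1
B^1 mod M = 13^1 mod 257 = 13
Delta = (8 - 5) * 13 mod 257 = 39
New hash = (188 + 39) mod 257 = 227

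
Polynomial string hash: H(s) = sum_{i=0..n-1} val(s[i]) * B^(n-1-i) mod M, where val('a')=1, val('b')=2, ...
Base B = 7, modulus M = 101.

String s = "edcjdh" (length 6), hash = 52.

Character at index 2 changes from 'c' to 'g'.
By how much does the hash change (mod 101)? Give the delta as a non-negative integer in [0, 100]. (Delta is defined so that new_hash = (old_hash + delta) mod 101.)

Answer: 59

Derivation:
Delta formula: (val(new) - val(old)) * B^(n-1-k) mod M
  val('g') - val('c') = 7 - 3 = 4
  B^(n-1-k) = 7^3 mod 101 = 40
  Delta = 4 * 40 mod 101 = 59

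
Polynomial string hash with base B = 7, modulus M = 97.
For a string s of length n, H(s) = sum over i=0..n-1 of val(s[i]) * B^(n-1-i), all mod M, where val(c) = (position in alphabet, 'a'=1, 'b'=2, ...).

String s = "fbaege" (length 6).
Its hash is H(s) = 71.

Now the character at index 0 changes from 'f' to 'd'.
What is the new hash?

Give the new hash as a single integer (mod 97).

Answer: 19

Derivation:
val('f') = 6, val('d') = 4
Position k = 0, exponent = n-1-k = 5
B^5 mod M = 7^5 mod 97 = 26
Delta = (4 - 6) * 26 mod 97 = 45
New hash = (71 + 45) mod 97 = 19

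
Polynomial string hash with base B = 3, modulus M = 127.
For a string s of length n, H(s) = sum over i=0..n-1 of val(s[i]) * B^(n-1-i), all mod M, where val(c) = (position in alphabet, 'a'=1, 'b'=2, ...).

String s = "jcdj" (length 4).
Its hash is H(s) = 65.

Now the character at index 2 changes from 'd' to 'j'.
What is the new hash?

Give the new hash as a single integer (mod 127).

Answer: 83

Derivation:
val('d') = 4, val('j') = 10
Position k = 2, exponent = n-1-k = 1
B^1 mod M = 3^1 mod 127 = 3
Delta = (10 - 4) * 3 mod 127 = 18
New hash = (65 + 18) mod 127 = 83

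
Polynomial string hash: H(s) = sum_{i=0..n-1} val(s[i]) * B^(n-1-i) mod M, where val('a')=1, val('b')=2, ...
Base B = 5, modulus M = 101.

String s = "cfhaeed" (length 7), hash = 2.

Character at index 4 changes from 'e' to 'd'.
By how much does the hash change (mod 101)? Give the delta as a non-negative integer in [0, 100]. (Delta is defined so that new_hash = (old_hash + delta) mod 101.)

Answer: 76

Derivation:
Delta formula: (val(new) - val(old)) * B^(n-1-k) mod M
  val('d') - val('e') = 4 - 5 = -1
  B^(n-1-k) = 5^2 mod 101 = 25
  Delta = -1 * 25 mod 101 = 76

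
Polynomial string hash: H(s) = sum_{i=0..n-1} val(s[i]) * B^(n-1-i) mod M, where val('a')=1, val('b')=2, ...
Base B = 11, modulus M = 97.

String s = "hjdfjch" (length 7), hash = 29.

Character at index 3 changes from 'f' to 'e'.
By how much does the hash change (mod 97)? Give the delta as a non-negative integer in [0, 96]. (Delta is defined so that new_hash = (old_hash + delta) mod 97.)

Delta formula: (val(new) - val(old)) * B^(n-1-k) mod M
  val('e') - val('f') = 5 - 6 = -1
  B^(n-1-k) = 11^3 mod 97 = 70
  Delta = -1 * 70 mod 97 = 27

Answer: 27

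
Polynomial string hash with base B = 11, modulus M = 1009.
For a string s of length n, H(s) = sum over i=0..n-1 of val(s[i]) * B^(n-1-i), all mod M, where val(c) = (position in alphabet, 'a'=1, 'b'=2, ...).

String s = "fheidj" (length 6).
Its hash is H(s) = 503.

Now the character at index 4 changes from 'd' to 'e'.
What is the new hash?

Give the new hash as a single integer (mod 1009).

Answer: 514

Derivation:
val('d') = 4, val('e') = 5
Position k = 4, exponent = n-1-k = 1
B^1 mod M = 11^1 mod 1009 = 11
Delta = (5 - 4) * 11 mod 1009 = 11
New hash = (503 + 11) mod 1009 = 514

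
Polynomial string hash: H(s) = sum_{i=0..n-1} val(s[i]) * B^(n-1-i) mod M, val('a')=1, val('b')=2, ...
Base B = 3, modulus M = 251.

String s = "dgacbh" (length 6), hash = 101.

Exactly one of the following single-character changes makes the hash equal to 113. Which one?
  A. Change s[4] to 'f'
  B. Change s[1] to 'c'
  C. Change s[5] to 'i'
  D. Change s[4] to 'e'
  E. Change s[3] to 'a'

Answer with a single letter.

Answer: A

Derivation:
Option A: s[4]='b'->'f', delta=(6-2)*3^1 mod 251 = 12, hash=101+12 mod 251 = 113 <-- target
Option B: s[1]='g'->'c', delta=(3-7)*3^4 mod 251 = 178, hash=101+178 mod 251 = 28
Option C: s[5]='h'->'i', delta=(9-8)*3^0 mod 251 = 1, hash=101+1 mod 251 = 102
Option D: s[4]='b'->'e', delta=(5-2)*3^1 mod 251 = 9, hash=101+9 mod 251 = 110
Option E: s[3]='c'->'a', delta=(1-3)*3^2 mod 251 = 233, hash=101+233 mod 251 = 83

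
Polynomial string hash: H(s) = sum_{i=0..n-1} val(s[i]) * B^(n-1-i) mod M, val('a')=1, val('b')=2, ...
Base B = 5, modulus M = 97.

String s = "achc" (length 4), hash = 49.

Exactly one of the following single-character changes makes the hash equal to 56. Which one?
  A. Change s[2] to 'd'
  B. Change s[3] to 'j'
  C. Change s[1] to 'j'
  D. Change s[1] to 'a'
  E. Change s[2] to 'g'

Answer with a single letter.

Answer: B

Derivation:
Option A: s[2]='h'->'d', delta=(4-8)*5^1 mod 97 = 77, hash=49+77 mod 97 = 29
Option B: s[3]='c'->'j', delta=(10-3)*5^0 mod 97 = 7, hash=49+7 mod 97 = 56 <-- target
Option C: s[1]='c'->'j', delta=(10-3)*5^2 mod 97 = 78, hash=49+78 mod 97 = 30
Option D: s[1]='c'->'a', delta=(1-3)*5^2 mod 97 = 47, hash=49+47 mod 97 = 96
Option E: s[2]='h'->'g', delta=(7-8)*5^1 mod 97 = 92, hash=49+92 mod 97 = 44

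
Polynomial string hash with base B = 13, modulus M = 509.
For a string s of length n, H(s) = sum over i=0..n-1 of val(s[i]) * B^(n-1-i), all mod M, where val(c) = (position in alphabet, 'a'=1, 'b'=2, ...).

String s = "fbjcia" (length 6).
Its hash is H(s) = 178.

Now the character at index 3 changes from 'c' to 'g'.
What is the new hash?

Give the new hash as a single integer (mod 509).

val('c') = 3, val('g') = 7
Position k = 3, exponent = n-1-k = 2
B^2 mod M = 13^2 mod 509 = 169
Delta = (7 - 3) * 169 mod 509 = 167
New hash = (178 + 167) mod 509 = 345

Answer: 345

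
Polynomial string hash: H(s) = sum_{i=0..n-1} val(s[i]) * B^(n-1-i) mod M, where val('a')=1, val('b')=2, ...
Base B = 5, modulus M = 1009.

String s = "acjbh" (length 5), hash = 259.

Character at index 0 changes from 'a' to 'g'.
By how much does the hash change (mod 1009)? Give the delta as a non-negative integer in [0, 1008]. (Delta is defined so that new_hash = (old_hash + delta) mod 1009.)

Delta formula: (val(new) - val(old)) * B^(n-1-k) mod M
  val('g') - val('a') = 7 - 1 = 6
  B^(n-1-k) = 5^4 mod 1009 = 625
  Delta = 6 * 625 mod 1009 = 723

Answer: 723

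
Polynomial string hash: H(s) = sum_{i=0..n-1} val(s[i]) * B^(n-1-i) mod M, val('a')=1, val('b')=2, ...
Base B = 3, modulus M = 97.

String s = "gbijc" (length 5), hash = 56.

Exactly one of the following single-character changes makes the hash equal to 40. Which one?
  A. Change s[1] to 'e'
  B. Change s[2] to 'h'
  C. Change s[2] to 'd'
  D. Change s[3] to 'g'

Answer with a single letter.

Option A: s[1]='b'->'e', delta=(5-2)*3^3 mod 97 = 81, hash=56+81 mod 97 = 40 <-- target
Option B: s[2]='i'->'h', delta=(8-9)*3^2 mod 97 = 88, hash=56+88 mod 97 = 47
Option C: s[2]='i'->'d', delta=(4-9)*3^2 mod 97 = 52, hash=56+52 mod 97 = 11
Option D: s[3]='j'->'g', delta=(7-10)*3^1 mod 97 = 88, hash=56+88 mod 97 = 47

Answer: A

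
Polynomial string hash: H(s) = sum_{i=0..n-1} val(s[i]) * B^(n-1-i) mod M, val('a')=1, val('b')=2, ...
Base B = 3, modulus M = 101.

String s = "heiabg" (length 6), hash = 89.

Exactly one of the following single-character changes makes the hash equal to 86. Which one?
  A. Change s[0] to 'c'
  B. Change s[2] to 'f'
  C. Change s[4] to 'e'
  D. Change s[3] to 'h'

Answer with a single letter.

Answer: A

Derivation:
Option A: s[0]='h'->'c', delta=(3-8)*3^5 mod 101 = 98, hash=89+98 mod 101 = 86 <-- target
Option B: s[2]='i'->'f', delta=(6-9)*3^3 mod 101 = 20, hash=89+20 mod 101 = 8
Option C: s[4]='b'->'e', delta=(5-2)*3^1 mod 101 = 9, hash=89+9 mod 101 = 98
Option D: s[3]='a'->'h', delta=(8-1)*3^2 mod 101 = 63, hash=89+63 mod 101 = 51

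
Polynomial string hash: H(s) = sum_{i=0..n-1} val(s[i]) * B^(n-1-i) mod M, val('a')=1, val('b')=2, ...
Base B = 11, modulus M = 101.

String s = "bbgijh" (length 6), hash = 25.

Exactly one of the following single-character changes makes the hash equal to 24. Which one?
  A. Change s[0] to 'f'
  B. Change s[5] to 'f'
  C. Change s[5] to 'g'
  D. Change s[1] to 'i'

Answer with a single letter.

Answer: C

Derivation:
Option A: s[0]='b'->'f', delta=(6-2)*11^5 mod 101 = 26, hash=25+26 mod 101 = 51
Option B: s[5]='h'->'f', delta=(6-8)*11^0 mod 101 = 99, hash=25+99 mod 101 = 23
Option C: s[5]='h'->'g', delta=(7-8)*11^0 mod 101 = 100, hash=25+100 mod 101 = 24 <-- target
Option D: s[1]='b'->'i', delta=(9-2)*11^4 mod 101 = 73, hash=25+73 mod 101 = 98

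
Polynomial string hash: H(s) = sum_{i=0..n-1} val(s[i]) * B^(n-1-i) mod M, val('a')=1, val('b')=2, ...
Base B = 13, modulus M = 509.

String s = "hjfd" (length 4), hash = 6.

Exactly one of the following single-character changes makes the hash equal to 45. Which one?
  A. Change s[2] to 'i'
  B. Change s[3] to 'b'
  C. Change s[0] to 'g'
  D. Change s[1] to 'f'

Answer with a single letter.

Answer: A

Derivation:
Option A: s[2]='f'->'i', delta=(9-6)*13^1 mod 509 = 39, hash=6+39 mod 509 = 45 <-- target
Option B: s[3]='d'->'b', delta=(2-4)*13^0 mod 509 = 507, hash=6+507 mod 509 = 4
Option C: s[0]='h'->'g', delta=(7-8)*13^3 mod 509 = 348, hash=6+348 mod 509 = 354
Option D: s[1]='j'->'f', delta=(6-10)*13^2 mod 509 = 342, hash=6+342 mod 509 = 348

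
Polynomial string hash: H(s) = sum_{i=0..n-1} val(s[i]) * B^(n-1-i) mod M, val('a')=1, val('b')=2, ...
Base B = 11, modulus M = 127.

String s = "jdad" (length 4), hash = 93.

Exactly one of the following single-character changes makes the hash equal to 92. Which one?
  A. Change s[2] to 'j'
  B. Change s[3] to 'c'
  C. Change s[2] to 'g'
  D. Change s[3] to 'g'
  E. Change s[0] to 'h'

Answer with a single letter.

Answer: B

Derivation:
Option A: s[2]='a'->'j', delta=(10-1)*11^1 mod 127 = 99, hash=93+99 mod 127 = 65
Option B: s[3]='d'->'c', delta=(3-4)*11^0 mod 127 = 126, hash=93+126 mod 127 = 92 <-- target
Option C: s[2]='a'->'g', delta=(7-1)*11^1 mod 127 = 66, hash=93+66 mod 127 = 32
Option D: s[3]='d'->'g', delta=(7-4)*11^0 mod 127 = 3, hash=93+3 mod 127 = 96
Option E: s[0]='j'->'h', delta=(8-10)*11^3 mod 127 = 5, hash=93+5 mod 127 = 98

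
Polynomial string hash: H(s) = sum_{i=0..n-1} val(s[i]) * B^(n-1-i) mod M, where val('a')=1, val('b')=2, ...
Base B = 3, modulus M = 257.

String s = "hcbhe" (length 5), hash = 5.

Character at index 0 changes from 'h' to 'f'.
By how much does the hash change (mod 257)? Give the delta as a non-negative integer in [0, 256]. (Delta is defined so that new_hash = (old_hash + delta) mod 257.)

Answer: 95

Derivation:
Delta formula: (val(new) - val(old)) * B^(n-1-k) mod M
  val('f') - val('h') = 6 - 8 = -2
  B^(n-1-k) = 3^4 mod 257 = 81
  Delta = -2 * 81 mod 257 = 95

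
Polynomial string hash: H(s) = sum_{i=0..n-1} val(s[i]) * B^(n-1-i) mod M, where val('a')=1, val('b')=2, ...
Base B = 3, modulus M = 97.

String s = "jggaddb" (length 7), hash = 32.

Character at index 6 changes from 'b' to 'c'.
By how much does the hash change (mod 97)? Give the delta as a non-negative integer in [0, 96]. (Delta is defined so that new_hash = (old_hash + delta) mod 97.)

Delta formula: (val(new) - val(old)) * B^(n-1-k) mod M
  val('c') - val('b') = 3 - 2 = 1
  B^(n-1-k) = 3^0 mod 97 = 1
  Delta = 1 * 1 mod 97 = 1

Answer: 1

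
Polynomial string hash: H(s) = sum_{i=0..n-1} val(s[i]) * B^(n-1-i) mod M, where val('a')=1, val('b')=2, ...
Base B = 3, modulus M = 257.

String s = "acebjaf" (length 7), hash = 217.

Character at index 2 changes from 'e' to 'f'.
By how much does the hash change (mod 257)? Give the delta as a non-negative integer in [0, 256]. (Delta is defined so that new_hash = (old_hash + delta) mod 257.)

Answer: 81

Derivation:
Delta formula: (val(new) - val(old)) * B^(n-1-k) mod M
  val('f') - val('e') = 6 - 5 = 1
  B^(n-1-k) = 3^4 mod 257 = 81
  Delta = 1 * 81 mod 257 = 81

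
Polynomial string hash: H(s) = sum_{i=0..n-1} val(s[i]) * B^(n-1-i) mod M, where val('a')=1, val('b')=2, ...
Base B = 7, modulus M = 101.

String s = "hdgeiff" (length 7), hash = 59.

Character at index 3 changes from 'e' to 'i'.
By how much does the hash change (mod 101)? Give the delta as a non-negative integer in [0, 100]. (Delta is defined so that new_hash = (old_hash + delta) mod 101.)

Answer: 59

Derivation:
Delta formula: (val(new) - val(old)) * B^(n-1-k) mod M
  val('i') - val('e') = 9 - 5 = 4
  B^(n-1-k) = 7^3 mod 101 = 40
  Delta = 4 * 40 mod 101 = 59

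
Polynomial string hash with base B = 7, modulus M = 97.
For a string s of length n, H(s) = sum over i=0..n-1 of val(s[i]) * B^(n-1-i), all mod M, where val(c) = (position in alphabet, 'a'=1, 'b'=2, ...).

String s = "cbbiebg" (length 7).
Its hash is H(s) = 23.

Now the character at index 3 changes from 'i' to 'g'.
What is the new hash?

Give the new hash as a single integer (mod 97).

Answer: 16

Derivation:
val('i') = 9, val('g') = 7
Position k = 3, exponent = n-1-k = 3
B^3 mod M = 7^3 mod 97 = 52
Delta = (7 - 9) * 52 mod 97 = 90
New hash = (23 + 90) mod 97 = 16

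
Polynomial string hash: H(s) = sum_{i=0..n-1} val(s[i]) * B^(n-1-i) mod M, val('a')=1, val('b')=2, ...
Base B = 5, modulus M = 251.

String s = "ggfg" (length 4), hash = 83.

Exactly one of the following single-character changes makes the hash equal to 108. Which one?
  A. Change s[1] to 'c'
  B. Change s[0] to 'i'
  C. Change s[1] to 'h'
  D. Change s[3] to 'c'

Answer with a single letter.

Option A: s[1]='g'->'c', delta=(3-7)*5^2 mod 251 = 151, hash=83+151 mod 251 = 234
Option B: s[0]='g'->'i', delta=(9-7)*5^3 mod 251 = 250, hash=83+250 mod 251 = 82
Option C: s[1]='g'->'h', delta=(8-7)*5^2 mod 251 = 25, hash=83+25 mod 251 = 108 <-- target
Option D: s[3]='g'->'c', delta=(3-7)*5^0 mod 251 = 247, hash=83+247 mod 251 = 79

Answer: C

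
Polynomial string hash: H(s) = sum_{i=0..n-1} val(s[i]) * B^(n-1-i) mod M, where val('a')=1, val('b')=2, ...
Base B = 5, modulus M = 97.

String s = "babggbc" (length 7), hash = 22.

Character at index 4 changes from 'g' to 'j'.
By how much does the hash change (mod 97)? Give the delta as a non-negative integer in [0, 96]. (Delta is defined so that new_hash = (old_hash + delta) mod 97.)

Delta formula: (val(new) - val(old)) * B^(n-1-k) mod M
  val('j') - val('g') = 10 - 7 = 3
  B^(n-1-k) = 5^2 mod 97 = 25
  Delta = 3 * 25 mod 97 = 75

Answer: 75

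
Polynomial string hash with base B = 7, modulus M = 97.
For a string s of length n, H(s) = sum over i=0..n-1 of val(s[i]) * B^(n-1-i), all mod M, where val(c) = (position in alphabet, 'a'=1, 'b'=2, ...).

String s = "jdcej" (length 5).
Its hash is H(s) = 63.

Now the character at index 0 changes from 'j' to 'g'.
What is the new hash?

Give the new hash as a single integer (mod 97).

Answer: 38

Derivation:
val('j') = 10, val('g') = 7
Position k = 0, exponent = n-1-k = 4
B^4 mod M = 7^4 mod 97 = 73
Delta = (7 - 10) * 73 mod 97 = 72
New hash = (63 + 72) mod 97 = 38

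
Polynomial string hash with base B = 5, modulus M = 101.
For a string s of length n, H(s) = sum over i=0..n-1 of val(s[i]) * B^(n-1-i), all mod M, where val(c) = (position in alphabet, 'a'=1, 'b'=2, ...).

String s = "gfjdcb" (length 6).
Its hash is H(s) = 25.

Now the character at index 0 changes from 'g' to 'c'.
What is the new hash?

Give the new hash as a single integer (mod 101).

val('g') = 7, val('c') = 3
Position k = 0, exponent = n-1-k = 5
B^5 mod M = 5^5 mod 101 = 95
Delta = (3 - 7) * 95 mod 101 = 24
New hash = (25 + 24) mod 101 = 49

Answer: 49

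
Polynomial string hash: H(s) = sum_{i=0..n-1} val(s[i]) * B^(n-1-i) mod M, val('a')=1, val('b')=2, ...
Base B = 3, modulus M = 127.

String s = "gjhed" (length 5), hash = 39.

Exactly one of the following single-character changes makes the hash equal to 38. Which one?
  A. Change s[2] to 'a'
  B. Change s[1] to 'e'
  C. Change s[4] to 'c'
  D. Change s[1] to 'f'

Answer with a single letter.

Option A: s[2]='h'->'a', delta=(1-8)*3^2 mod 127 = 64, hash=39+64 mod 127 = 103
Option B: s[1]='j'->'e', delta=(5-10)*3^3 mod 127 = 119, hash=39+119 mod 127 = 31
Option C: s[4]='d'->'c', delta=(3-4)*3^0 mod 127 = 126, hash=39+126 mod 127 = 38 <-- target
Option D: s[1]='j'->'f', delta=(6-10)*3^3 mod 127 = 19, hash=39+19 mod 127 = 58

Answer: C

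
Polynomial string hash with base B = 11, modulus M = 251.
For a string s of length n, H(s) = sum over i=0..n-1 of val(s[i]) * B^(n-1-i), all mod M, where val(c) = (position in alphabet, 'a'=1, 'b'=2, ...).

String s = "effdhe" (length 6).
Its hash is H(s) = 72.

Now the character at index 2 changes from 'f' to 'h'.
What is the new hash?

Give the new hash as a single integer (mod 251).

Answer: 224

Derivation:
val('f') = 6, val('h') = 8
Position k = 2, exponent = n-1-k = 3
B^3 mod M = 11^3 mod 251 = 76
Delta = (8 - 6) * 76 mod 251 = 152
New hash = (72 + 152) mod 251 = 224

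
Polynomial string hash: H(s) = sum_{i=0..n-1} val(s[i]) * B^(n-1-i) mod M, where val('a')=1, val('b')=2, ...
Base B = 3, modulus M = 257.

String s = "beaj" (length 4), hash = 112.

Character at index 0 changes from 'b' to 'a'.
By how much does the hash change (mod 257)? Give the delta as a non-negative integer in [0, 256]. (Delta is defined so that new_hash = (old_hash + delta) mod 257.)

Answer: 230

Derivation:
Delta formula: (val(new) - val(old)) * B^(n-1-k) mod M
  val('a') - val('b') = 1 - 2 = -1
  B^(n-1-k) = 3^3 mod 257 = 27
  Delta = -1 * 27 mod 257 = 230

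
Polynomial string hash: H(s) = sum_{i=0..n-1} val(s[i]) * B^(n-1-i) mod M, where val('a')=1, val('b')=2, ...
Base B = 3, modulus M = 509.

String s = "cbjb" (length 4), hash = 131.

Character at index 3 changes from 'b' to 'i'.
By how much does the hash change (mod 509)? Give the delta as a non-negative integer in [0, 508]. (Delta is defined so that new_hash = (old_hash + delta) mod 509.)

Answer: 7

Derivation:
Delta formula: (val(new) - val(old)) * B^(n-1-k) mod M
  val('i') - val('b') = 9 - 2 = 7
  B^(n-1-k) = 3^0 mod 509 = 1
  Delta = 7 * 1 mod 509 = 7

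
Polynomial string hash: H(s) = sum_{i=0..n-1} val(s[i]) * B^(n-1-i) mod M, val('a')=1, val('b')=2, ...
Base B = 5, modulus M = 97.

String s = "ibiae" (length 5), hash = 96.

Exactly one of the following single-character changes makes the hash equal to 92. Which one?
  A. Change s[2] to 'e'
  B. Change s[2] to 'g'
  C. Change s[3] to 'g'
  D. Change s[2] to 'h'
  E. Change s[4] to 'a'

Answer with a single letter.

Answer: E

Derivation:
Option A: s[2]='i'->'e', delta=(5-9)*5^2 mod 97 = 94, hash=96+94 mod 97 = 93
Option B: s[2]='i'->'g', delta=(7-9)*5^2 mod 97 = 47, hash=96+47 mod 97 = 46
Option C: s[3]='a'->'g', delta=(7-1)*5^1 mod 97 = 30, hash=96+30 mod 97 = 29
Option D: s[2]='i'->'h', delta=(8-9)*5^2 mod 97 = 72, hash=96+72 mod 97 = 71
Option E: s[4]='e'->'a', delta=(1-5)*5^0 mod 97 = 93, hash=96+93 mod 97 = 92 <-- target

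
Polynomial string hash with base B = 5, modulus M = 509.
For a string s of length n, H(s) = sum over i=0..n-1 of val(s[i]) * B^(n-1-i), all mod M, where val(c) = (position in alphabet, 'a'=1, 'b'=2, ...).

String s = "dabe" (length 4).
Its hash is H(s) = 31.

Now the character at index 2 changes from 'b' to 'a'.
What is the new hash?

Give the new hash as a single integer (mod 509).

val('b') = 2, val('a') = 1
Position k = 2, exponent = n-1-k = 1
B^1 mod M = 5^1 mod 509 = 5
Delta = (1 - 2) * 5 mod 509 = 504
New hash = (31 + 504) mod 509 = 26

Answer: 26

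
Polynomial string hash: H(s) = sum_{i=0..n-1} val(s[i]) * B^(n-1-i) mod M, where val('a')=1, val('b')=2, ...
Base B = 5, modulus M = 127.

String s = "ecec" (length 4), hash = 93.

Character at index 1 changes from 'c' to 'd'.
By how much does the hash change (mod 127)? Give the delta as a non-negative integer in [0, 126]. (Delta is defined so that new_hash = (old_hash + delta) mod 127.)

Answer: 25

Derivation:
Delta formula: (val(new) - val(old)) * B^(n-1-k) mod M
  val('d') - val('c') = 4 - 3 = 1
  B^(n-1-k) = 5^2 mod 127 = 25
  Delta = 1 * 25 mod 127 = 25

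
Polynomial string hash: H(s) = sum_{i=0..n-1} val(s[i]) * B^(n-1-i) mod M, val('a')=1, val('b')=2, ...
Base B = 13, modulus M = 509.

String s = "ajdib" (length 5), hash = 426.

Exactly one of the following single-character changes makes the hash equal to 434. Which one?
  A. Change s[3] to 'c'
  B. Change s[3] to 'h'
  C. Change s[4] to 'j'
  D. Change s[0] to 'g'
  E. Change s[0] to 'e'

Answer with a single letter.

Option A: s[3]='i'->'c', delta=(3-9)*13^1 mod 509 = 431, hash=426+431 mod 509 = 348
Option B: s[3]='i'->'h', delta=(8-9)*13^1 mod 509 = 496, hash=426+496 mod 509 = 413
Option C: s[4]='b'->'j', delta=(10-2)*13^0 mod 509 = 8, hash=426+8 mod 509 = 434 <-- target
Option D: s[0]='a'->'g', delta=(7-1)*13^4 mod 509 = 342, hash=426+342 mod 509 = 259
Option E: s[0]='a'->'e', delta=(5-1)*13^4 mod 509 = 228, hash=426+228 mod 509 = 145

Answer: C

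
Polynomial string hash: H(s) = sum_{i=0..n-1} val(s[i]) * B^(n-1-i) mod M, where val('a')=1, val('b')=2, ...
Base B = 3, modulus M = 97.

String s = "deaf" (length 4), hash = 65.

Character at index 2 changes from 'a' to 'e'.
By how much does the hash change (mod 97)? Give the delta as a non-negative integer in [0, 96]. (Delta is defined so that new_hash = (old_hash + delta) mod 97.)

Answer: 12

Derivation:
Delta formula: (val(new) - val(old)) * B^(n-1-k) mod M
  val('e') - val('a') = 5 - 1 = 4
  B^(n-1-k) = 3^1 mod 97 = 3
  Delta = 4 * 3 mod 97 = 12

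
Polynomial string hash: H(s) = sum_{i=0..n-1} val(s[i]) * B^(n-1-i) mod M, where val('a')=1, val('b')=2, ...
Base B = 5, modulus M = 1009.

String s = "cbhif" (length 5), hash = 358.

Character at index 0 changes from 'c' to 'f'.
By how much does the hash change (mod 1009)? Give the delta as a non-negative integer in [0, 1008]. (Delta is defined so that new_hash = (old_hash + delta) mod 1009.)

Answer: 866

Derivation:
Delta formula: (val(new) - val(old)) * B^(n-1-k) mod M
  val('f') - val('c') = 6 - 3 = 3
  B^(n-1-k) = 5^4 mod 1009 = 625
  Delta = 3 * 625 mod 1009 = 866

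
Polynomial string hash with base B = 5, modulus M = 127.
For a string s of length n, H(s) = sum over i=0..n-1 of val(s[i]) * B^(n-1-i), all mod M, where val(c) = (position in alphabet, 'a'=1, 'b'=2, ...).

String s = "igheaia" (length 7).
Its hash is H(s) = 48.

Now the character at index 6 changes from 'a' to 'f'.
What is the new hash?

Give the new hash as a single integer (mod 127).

Answer: 53

Derivation:
val('a') = 1, val('f') = 6
Position k = 6, exponent = n-1-k = 0
B^0 mod M = 5^0 mod 127 = 1
Delta = (6 - 1) * 1 mod 127 = 5
New hash = (48 + 5) mod 127 = 53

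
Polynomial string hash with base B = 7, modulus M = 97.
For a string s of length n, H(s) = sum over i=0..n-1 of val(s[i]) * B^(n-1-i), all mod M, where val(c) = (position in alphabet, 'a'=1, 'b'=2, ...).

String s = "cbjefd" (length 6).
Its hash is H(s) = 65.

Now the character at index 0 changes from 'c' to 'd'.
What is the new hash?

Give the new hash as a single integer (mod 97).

val('c') = 3, val('d') = 4
Position k = 0, exponent = n-1-k = 5
B^5 mod M = 7^5 mod 97 = 26
Delta = (4 - 3) * 26 mod 97 = 26
New hash = (65 + 26) mod 97 = 91

Answer: 91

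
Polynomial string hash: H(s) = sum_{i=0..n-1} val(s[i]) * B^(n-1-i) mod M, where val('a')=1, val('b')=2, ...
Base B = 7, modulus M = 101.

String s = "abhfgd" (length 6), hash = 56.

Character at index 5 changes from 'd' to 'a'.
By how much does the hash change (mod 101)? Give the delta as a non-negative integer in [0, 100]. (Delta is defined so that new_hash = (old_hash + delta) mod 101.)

Delta formula: (val(new) - val(old)) * B^(n-1-k) mod M
  val('a') - val('d') = 1 - 4 = -3
  B^(n-1-k) = 7^0 mod 101 = 1
  Delta = -3 * 1 mod 101 = 98

Answer: 98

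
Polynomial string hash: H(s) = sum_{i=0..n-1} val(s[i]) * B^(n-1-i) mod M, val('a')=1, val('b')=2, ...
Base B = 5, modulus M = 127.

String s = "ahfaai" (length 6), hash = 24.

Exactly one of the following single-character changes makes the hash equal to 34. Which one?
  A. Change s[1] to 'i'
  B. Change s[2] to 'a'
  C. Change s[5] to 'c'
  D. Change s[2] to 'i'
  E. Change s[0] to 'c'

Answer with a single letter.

Option A: s[1]='h'->'i', delta=(9-8)*5^4 mod 127 = 117, hash=24+117 mod 127 = 14
Option B: s[2]='f'->'a', delta=(1-6)*5^3 mod 127 = 10, hash=24+10 mod 127 = 34 <-- target
Option C: s[5]='i'->'c', delta=(3-9)*5^0 mod 127 = 121, hash=24+121 mod 127 = 18
Option D: s[2]='f'->'i', delta=(9-6)*5^3 mod 127 = 121, hash=24+121 mod 127 = 18
Option E: s[0]='a'->'c', delta=(3-1)*5^5 mod 127 = 27, hash=24+27 mod 127 = 51

Answer: B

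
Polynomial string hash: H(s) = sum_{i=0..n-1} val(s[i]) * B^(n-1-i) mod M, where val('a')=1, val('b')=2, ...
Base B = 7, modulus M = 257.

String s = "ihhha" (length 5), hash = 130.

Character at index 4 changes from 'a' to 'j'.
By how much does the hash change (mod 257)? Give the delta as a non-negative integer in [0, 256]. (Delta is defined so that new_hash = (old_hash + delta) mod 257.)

Delta formula: (val(new) - val(old)) * B^(n-1-k) mod M
  val('j') - val('a') = 10 - 1 = 9
  B^(n-1-k) = 7^0 mod 257 = 1
  Delta = 9 * 1 mod 257 = 9

Answer: 9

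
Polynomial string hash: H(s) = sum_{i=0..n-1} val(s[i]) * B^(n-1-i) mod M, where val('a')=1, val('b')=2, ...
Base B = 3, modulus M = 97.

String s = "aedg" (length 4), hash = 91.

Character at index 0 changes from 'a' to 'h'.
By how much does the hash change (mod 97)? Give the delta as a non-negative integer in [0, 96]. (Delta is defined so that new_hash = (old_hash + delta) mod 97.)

Answer: 92

Derivation:
Delta formula: (val(new) - val(old)) * B^(n-1-k) mod M
  val('h') - val('a') = 8 - 1 = 7
  B^(n-1-k) = 3^3 mod 97 = 27
  Delta = 7 * 27 mod 97 = 92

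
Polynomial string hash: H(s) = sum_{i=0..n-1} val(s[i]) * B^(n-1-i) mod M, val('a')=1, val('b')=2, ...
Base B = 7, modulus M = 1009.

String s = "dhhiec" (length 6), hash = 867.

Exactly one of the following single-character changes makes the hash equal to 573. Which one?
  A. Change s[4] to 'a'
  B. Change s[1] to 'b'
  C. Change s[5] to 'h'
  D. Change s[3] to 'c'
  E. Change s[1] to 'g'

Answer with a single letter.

Answer: D

Derivation:
Option A: s[4]='e'->'a', delta=(1-5)*7^1 mod 1009 = 981, hash=867+981 mod 1009 = 839
Option B: s[1]='h'->'b', delta=(2-8)*7^4 mod 1009 = 729, hash=867+729 mod 1009 = 587
Option C: s[5]='c'->'h', delta=(8-3)*7^0 mod 1009 = 5, hash=867+5 mod 1009 = 872
Option D: s[3]='i'->'c', delta=(3-9)*7^2 mod 1009 = 715, hash=867+715 mod 1009 = 573 <-- target
Option E: s[1]='h'->'g', delta=(7-8)*7^4 mod 1009 = 626, hash=867+626 mod 1009 = 484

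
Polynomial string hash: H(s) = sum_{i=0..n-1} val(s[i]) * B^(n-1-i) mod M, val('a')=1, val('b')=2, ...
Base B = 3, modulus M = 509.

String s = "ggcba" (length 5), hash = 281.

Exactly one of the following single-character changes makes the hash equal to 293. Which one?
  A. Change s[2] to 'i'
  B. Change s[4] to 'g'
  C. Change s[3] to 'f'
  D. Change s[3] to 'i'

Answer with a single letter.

Option A: s[2]='c'->'i', delta=(9-3)*3^2 mod 509 = 54, hash=281+54 mod 509 = 335
Option B: s[4]='a'->'g', delta=(7-1)*3^0 mod 509 = 6, hash=281+6 mod 509 = 287
Option C: s[3]='b'->'f', delta=(6-2)*3^1 mod 509 = 12, hash=281+12 mod 509 = 293 <-- target
Option D: s[3]='b'->'i', delta=(9-2)*3^1 mod 509 = 21, hash=281+21 mod 509 = 302

Answer: C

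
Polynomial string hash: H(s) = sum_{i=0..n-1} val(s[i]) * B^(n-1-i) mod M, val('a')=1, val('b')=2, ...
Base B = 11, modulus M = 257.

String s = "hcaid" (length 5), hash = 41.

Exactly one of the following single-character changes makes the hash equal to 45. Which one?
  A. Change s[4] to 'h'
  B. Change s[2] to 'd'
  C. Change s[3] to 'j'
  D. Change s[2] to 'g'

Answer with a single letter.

Answer: A

Derivation:
Option A: s[4]='d'->'h', delta=(8-4)*11^0 mod 257 = 4, hash=41+4 mod 257 = 45 <-- target
Option B: s[2]='a'->'d', delta=(4-1)*11^2 mod 257 = 106, hash=41+106 mod 257 = 147
Option C: s[3]='i'->'j', delta=(10-9)*11^1 mod 257 = 11, hash=41+11 mod 257 = 52
Option D: s[2]='a'->'g', delta=(7-1)*11^2 mod 257 = 212, hash=41+212 mod 257 = 253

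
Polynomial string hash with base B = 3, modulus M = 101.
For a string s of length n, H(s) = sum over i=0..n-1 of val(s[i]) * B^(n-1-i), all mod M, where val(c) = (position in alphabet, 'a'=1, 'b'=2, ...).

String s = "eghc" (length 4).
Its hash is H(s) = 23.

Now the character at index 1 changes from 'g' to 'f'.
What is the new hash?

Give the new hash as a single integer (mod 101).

Answer: 14

Derivation:
val('g') = 7, val('f') = 6
Position k = 1, exponent = n-1-k = 2
B^2 mod M = 3^2 mod 101 = 9
Delta = (6 - 7) * 9 mod 101 = 92
New hash = (23 + 92) mod 101 = 14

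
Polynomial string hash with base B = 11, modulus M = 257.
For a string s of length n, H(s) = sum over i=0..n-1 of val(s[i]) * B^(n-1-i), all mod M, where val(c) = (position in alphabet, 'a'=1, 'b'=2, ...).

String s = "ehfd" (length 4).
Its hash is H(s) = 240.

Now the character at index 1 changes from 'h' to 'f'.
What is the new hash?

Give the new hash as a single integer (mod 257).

val('h') = 8, val('f') = 6
Position k = 1, exponent = n-1-k = 2
B^2 mod M = 11^2 mod 257 = 121
Delta = (6 - 8) * 121 mod 257 = 15
New hash = (240 + 15) mod 257 = 255

Answer: 255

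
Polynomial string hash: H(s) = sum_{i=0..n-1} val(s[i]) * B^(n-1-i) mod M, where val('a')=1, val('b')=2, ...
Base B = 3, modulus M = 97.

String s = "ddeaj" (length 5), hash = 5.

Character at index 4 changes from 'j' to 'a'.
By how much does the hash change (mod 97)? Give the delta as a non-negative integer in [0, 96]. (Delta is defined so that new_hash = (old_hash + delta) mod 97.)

Delta formula: (val(new) - val(old)) * B^(n-1-k) mod M
  val('a') - val('j') = 1 - 10 = -9
  B^(n-1-k) = 3^0 mod 97 = 1
  Delta = -9 * 1 mod 97 = 88

Answer: 88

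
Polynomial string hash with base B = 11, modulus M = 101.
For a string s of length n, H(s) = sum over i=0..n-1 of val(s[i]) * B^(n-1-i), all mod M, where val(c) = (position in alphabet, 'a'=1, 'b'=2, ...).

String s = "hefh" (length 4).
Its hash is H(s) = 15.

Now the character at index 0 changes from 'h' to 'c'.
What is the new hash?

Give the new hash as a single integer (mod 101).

Answer: 26

Derivation:
val('h') = 8, val('c') = 3
Position k = 0, exponent = n-1-k = 3
B^3 mod M = 11^3 mod 101 = 18
Delta = (3 - 8) * 18 mod 101 = 11
New hash = (15 + 11) mod 101 = 26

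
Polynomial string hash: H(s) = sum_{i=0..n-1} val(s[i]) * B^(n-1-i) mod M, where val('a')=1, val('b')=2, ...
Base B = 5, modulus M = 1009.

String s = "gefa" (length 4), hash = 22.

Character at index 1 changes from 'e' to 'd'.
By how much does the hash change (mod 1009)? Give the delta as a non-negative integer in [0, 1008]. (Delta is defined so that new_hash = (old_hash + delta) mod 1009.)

Delta formula: (val(new) - val(old)) * B^(n-1-k) mod M
  val('d') - val('e') = 4 - 5 = -1
  B^(n-1-k) = 5^2 mod 1009 = 25
  Delta = -1 * 25 mod 1009 = 984

Answer: 984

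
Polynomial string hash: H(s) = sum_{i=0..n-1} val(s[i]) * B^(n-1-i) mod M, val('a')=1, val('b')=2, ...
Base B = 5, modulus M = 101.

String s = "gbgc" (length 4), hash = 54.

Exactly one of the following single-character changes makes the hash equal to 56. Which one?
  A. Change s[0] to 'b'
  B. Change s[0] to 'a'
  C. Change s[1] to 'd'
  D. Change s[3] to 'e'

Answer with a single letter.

Answer: D

Derivation:
Option A: s[0]='g'->'b', delta=(2-7)*5^3 mod 101 = 82, hash=54+82 mod 101 = 35
Option B: s[0]='g'->'a', delta=(1-7)*5^3 mod 101 = 58, hash=54+58 mod 101 = 11
Option C: s[1]='b'->'d', delta=(4-2)*5^2 mod 101 = 50, hash=54+50 mod 101 = 3
Option D: s[3]='c'->'e', delta=(5-3)*5^0 mod 101 = 2, hash=54+2 mod 101 = 56 <-- target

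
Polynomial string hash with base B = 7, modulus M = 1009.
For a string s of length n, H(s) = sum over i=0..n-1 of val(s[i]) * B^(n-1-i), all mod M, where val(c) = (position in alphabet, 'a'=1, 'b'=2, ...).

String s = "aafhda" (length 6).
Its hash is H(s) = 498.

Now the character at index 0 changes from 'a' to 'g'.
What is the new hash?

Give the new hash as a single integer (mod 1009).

Answer: 440

Derivation:
val('a') = 1, val('g') = 7
Position k = 0, exponent = n-1-k = 5
B^5 mod M = 7^5 mod 1009 = 663
Delta = (7 - 1) * 663 mod 1009 = 951
New hash = (498 + 951) mod 1009 = 440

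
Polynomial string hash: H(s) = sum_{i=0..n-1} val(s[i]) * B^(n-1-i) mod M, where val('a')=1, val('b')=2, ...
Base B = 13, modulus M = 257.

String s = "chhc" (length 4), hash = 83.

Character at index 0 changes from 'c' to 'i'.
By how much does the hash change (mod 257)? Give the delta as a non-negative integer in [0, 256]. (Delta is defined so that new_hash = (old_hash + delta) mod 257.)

Delta formula: (val(new) - val(old)) * B^(n-1-k) mod M
  val('i') - val('c') = 9 - 3 = 6
  B^(n-1-k) = 13^3 mod 257 = 141
  Delta = 6 * 141 mod 257 = 75

Answer: 75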